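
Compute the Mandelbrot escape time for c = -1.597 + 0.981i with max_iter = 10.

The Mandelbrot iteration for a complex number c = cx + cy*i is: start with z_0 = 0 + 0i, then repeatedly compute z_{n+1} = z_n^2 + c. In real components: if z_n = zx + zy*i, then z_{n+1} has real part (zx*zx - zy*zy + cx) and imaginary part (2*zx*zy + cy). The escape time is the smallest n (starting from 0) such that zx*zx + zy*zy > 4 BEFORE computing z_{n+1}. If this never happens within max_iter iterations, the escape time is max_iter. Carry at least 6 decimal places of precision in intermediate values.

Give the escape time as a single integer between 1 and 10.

z_0 = 0 + 0i, c = -1.5970 + 0.9810i
Iter 1: z = -1.5970 + 0.9810i, |z|^2 = 3.5128
Iter 2: z = -0.0090 + -2.1523i, |z|^2 = 4.6325
Escaped at iteration 2

Answer: 2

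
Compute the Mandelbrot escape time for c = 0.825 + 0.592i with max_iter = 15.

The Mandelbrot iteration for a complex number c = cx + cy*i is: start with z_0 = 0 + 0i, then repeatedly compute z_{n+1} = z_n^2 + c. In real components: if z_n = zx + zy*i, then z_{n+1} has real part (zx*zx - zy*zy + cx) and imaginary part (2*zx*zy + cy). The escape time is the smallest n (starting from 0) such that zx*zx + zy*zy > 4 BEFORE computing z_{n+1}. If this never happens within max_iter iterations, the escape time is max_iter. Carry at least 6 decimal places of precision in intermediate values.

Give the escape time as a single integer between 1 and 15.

Answer: 3

Derivation:
z_0 = 0 + 0i, c = 0.8250 + 0.5920i
Iter 1: z = 0.8250 + 0.5920i, |z|^2 = 1.0311
Iter 2: z = 1.1552 + 1.5688i, |z|^2 = 3.7955
Iter 3: z = -0.3017 + 4.2164i, |z|^2 = 17.8694
Escaped at iteration 3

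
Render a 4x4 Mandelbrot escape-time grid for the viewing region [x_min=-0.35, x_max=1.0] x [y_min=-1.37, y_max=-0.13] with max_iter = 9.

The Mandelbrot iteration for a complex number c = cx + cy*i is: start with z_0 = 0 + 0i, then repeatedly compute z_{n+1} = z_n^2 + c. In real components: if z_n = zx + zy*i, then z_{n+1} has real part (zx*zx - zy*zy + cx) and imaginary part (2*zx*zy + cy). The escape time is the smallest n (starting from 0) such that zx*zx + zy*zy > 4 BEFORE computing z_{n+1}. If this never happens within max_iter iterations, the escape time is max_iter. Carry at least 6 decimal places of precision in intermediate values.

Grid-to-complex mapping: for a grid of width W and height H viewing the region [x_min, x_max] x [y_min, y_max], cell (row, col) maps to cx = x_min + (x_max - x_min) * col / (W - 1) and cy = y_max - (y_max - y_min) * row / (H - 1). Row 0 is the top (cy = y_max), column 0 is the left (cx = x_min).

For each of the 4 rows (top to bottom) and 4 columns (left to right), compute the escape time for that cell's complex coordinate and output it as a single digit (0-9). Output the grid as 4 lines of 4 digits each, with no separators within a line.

Answer: 9942
9942
5422
2222

Derivation:
(row=0, col=0): c = -0.3500 + -0.1300i → escape time 9
(row=0, col=1): c = 0.1000 + -0.1300i → escape time 9
(row=0, col=2): c = 0.5500 + -0.1300i → escape time 4
(row=0, col=3): c = 1.0000 + -0.1300i → escape time 2
(row=1, col=0): c = -0.3500 + -0.5433i → escape time 9
(row=1, col=1): c = 0.1000 + -0.5433i → escape time 9
(row=1, col=2): c = 0.5500 + -0.5433i → escape time 4
(row=1, col=3): c = 1.0000 + -0.5433i → escape time 2
(row=2, col=0): c = -0.3500 + -0.9567i → escape time 5
(row=2, col=1): c = 0.1000 + -0.9567i → escape time 4
(row=2, col=2): c = 0.5500 + -0.9567i → escape time 2
(row=2, col=3): c = 1.0000 + -0.9567i → escape time 2
(row=3, col=0): c = -0.3500 + -1.3700i → escape time 2
(row=3, col=1): c = 0.1000 + -1.3700i → escape time 2
(row=3, col=2): c = 0.5500 + -1.3700i → escape time 2
(row=3, col=3): c = 1.0000 + -1.3700i → escape time 2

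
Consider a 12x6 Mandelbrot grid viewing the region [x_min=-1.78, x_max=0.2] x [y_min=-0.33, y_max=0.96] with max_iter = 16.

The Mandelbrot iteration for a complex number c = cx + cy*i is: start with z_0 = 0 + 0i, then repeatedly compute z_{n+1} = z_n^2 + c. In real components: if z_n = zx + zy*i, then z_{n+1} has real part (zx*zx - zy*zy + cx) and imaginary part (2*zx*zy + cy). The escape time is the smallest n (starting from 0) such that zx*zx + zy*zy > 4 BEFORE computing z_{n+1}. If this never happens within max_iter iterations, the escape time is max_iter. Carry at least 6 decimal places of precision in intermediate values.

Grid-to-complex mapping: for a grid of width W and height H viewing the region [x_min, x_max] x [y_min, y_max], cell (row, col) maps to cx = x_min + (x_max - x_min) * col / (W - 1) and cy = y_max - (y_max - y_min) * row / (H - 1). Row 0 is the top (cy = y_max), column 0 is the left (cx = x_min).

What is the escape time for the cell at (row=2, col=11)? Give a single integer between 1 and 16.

z_0 = 0 + 0i, c = 0.2000 + 0.4440i
Iter 1: z = 0.2000 + 0.4440i, |z|^2 = 0.2371
Iter 2: z = 0.0429 + 0.6216i, |z|^2 = 0.3882
Iter 3: z = -0.1845 + 0.4973i, |z|^2 = 0.2814
Iter 4: z = -0.0132 + 0.2605i, |z|^2 = 0.0680
Iter 5: z = 0.1323 + 0.4371i, |z|^2 = 0.2086
Iter 6: z = 0.0265 + 0.5597i, |z|^2 = 0.3140
Iter 7: z = -0.1126 + 0.4736i, |z|^2 = 0.2370
Iter 8: z = -0.0116 + 0.3374i, |z|^2 = 0.1140
Iter 9: z = 0.0863 + 0.4361i, |z|^2 = 0.1977
Iter 10: z = 0.0172 + 0.5193i, |z|^2 = 0.2700
Iter 11: z = -0.0694 + 0.4619i, |z|^2 = 0.2182
Iter 12: z = -0.0085 + 0.3799i, |z|^2 = 0.1444
Iter 13: z = 0.0557 + 0.4375i, |z|^2 = 0.1945
Iter 14: z = 0.0117 + 0.4928i, |z|^2 = 0.2430
Iter 15: z = -0.0427 + 0.4555i, |z|^2 = 0.2093

Answer: 16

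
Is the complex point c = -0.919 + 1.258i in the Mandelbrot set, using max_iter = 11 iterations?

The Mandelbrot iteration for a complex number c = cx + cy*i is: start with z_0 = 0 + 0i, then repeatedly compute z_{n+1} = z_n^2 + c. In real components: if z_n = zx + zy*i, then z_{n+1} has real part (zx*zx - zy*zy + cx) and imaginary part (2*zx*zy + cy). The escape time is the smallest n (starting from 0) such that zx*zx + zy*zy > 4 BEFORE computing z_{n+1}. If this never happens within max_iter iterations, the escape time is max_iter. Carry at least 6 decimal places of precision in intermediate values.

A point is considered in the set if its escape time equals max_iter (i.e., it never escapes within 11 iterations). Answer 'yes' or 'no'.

z_0 = 0 + 0i, c = -0.9190 + 1.2580i
Iter 1: z = -0.9190 + 1.2580i, |z|^2 = 2.4271
Iter 2: z = -1.6570 + -1.0542i, |z|^2 = 3.8570
Iter 3: z = 0.7153 + 4.7516i, |z|^2 = 23.0897
Escaped at iteration 3

Answer: no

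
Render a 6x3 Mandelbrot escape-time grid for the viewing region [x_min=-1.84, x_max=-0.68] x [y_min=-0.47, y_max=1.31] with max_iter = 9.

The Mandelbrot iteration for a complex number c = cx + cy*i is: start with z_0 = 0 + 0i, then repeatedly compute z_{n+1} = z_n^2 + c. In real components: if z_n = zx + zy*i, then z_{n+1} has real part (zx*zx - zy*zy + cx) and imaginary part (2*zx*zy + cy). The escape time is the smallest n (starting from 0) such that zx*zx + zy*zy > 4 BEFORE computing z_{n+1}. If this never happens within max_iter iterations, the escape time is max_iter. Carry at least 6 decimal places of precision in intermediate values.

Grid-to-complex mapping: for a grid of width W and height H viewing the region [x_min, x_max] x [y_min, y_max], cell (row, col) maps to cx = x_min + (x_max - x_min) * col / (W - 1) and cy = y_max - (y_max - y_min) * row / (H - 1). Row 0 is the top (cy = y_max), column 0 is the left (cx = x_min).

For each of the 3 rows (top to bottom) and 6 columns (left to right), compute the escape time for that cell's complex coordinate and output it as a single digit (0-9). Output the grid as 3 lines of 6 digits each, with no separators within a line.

Answer: 112223
335669
334569

Derivation:
(row=0, col=0): c = -1.8400 + 1.3100i → escape time 1
(row=0, col=1): c = -1.6080 + 1.3100i → escape time 1
(row=0, col=2): c = -1.3760 + 1.3100i → escape time 2
(row=0, col=3): c = -1.1440 + 1.3100i → escape time 2
(row=0, col=4): c = -0.9120 + 1.3100i → escape time 2
(row=0, col=5): c = -0.6800 + 1.3100i → escape time 3
(row=1, col=0): c = -1.8400 + 0.4200i → escape time 3
(row=1, col=1): c = -1.6080 + 0.4200i → escape time 3
(row=1, col=2): c = -1.3760 + 0.4200i → escape time 5
(row=1, col=3): c = -1.1440 + 0.4200i → escape time 6
(row=1, col=4): c = -0.9120 + 0.4200i → escape time 6
(row=1, col=5): c = -0.6800 + 0.4200i → escape time 9
(row=2, col=0): c = -1.8400 + -0.4700i → escape time 3
(row=2, col=1): c = -1.6080 + -0.4700i → escape time 3
(row=2, col=2): c = -1.3760 + -0.4700i → escape time 4
(row=2, col=3): c = -1.1440 + -0.4700i → escape time 5
(row=2, col=4): c = -0.9120 + -0.4700i → escape time 6
(row=2, col=5): c = -0.6800 + -0.4700i → escape time 9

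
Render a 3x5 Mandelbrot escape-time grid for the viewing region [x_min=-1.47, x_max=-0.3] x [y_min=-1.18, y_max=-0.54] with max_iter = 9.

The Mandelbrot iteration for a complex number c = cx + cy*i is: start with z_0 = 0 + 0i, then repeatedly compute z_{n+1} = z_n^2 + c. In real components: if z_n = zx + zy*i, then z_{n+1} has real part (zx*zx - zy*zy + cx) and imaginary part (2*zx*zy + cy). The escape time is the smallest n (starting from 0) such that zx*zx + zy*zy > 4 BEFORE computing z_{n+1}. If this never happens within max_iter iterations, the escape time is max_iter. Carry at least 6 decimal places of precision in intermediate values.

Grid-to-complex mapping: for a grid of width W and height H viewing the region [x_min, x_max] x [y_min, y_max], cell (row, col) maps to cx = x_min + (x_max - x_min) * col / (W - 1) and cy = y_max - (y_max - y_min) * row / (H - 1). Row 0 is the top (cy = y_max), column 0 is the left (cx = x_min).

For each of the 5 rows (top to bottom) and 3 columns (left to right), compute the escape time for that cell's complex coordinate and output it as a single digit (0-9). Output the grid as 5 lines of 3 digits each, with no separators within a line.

Answer: 359
349
338
235
233

Derivation:
(row=0, col=0): c = -1.4700 + -0.5400i → escape time 3
(row=0, col=1): c = -0.8850 + -0.5400i → escape time 5
(row=0, col=2): c = -0.3000 + -0.5400i → escape time 9
(row=1, col=0): c = -1.4700 + -0.7000i → escape time 3
(row=1, col=1): c = -0.8850 + -0.7000i → escape time 4
(row=1, col=2): c = -0.3000 + -0.7000i → escape time 9
(row=2, col=0): c = -1.4700 + -0.8600i → escape time 3
(row=2, col=1): c = -0.8850 + -0.8600i → escape time 3
(row=2, col=2): c = -0.3000 + -0.8600i → escape time 8
(row=3, col=0): c = -1.4700 + -1.0200i → escape time 2
(row=3, col=1): c = -0.8850 + -1.0200i → escape time 3
(row=3, col=2): c = -0.3000 + -1.0200i → escape time 5
(row=4, col=0): c = -1.4700 + -1.1800i → escape time 2
(row=4, col=1): c = -0.8850 + -1.1800i → escape time 3
(row=4, col=2): c = -0.3000 + -1.1800i → escape time 3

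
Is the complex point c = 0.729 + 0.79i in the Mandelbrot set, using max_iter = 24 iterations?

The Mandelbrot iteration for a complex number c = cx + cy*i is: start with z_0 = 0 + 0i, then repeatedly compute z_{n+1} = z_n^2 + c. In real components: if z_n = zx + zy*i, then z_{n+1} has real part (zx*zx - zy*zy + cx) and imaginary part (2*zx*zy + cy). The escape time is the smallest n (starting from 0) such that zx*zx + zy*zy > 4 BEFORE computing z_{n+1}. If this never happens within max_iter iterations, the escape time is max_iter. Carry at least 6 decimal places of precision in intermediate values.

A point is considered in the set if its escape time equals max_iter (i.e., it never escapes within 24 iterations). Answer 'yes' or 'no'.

z_0 = 0 + 0i, c = 0.7290 + 0.7900i
Iter 1: z = 0.7290 + 0.7900i, |z|^2 = 1.1555
Iter 2: z = 0.6363 + 1.9418i, |z|^2 = 4.1756
Escaped at iteration 2

Answer: no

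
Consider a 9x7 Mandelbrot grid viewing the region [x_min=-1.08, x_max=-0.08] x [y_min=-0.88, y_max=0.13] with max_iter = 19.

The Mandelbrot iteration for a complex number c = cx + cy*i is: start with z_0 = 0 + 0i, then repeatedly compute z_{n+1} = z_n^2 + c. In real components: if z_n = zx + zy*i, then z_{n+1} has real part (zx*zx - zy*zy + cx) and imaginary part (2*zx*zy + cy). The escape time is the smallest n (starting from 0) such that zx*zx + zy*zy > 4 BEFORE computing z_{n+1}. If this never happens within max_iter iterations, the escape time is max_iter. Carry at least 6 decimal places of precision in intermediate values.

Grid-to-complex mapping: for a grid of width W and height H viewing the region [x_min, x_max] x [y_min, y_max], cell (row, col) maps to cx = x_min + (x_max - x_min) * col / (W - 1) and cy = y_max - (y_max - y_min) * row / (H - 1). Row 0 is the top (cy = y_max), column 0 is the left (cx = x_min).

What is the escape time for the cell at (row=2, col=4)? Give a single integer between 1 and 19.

Answer: 19

Derivation:
z_0 = 0 + 0i, c = -0.5800 + -0.2067i
Iter 1: z = -0.5800 + -0.2067i, |z|^2 = 0.3791
Iter 2: z = -0.2863 + 0.0331i, |z|^2 = 0.0831
Iter 3: z = -0.4991 + -0.2256i, |z|^2 = 0.3000
Iter 4: z = -0.3818 + 0.0185i, |z|^2 = 0.1461
Iter 5: z = -0.4346 + -0.2208i, |z|^2 = 0.2376
Iter 6: z = -0.4399 + -0.0147i, |z|^2 = 0.1937
Iter 7: z = -0.3867 + -0.1937i, |z|^2 = 0.1871
Iter 8: z = -0.4680 + -0.0569i, |z|^2 = 0.2222
Iter 9: z = -0.3642 + -0.1535i, |z|^2 = 0.1562
Iter 10: z = -0.4709 + -0.0949i, |z|^2 = 0.2307
Iter 11: z = -0.3673 + -0.1173i, |z|^2 = 0.1486
Iter 12: z = -0.4589 + -0.1205i, |z|^2 = 0.2251
Iter 13: z = -0.3840 + -0.0961i, |z|^2 = 0.1567
Iter 14: z = -0.4418 + -0.1329i, |z|^2 = 0.2129
Iter 15: z = -0.4025 + -0.0892i, |z|^2 = 0.1699
Iter 16: z = -0.4260 + -0.1348i, |z|^2 = 0.1996
Iter 17: z = -0.4167 + -0.0918i, |z|^2 = 0.1821
Iter 18: z = -0.4148 + -0.1302i, |z|^2 = 0.1890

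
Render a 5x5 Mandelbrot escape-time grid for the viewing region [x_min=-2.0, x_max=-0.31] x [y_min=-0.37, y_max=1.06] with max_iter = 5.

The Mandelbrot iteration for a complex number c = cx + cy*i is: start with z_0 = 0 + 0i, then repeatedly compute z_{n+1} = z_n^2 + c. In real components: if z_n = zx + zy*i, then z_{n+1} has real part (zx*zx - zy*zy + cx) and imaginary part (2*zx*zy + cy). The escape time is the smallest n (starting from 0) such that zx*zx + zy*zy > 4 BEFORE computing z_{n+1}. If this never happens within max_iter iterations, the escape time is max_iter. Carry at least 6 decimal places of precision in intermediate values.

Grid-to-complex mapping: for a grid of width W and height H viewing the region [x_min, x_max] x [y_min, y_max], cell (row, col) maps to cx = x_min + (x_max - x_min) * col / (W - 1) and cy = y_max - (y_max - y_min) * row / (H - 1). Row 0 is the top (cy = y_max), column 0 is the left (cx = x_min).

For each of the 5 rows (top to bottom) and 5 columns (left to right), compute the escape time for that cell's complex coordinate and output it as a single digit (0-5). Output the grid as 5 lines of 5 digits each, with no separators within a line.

Answer: 12335
13355
14555
15555
14555

Derivation:
(row=0, col=0): c = -2.0000 + 1.0600i → escape time 1
(row=0, col=1): c = -1.5775 + 1.0600i → escape time 2
(row=0, col=2): c = -1.1550 + 1.0600i → escape time 3
(row=0, col=3): c = -0.7325 + 1.0600i → escape time 3
(row=0, col=4): c = -0.3100 + 1.0600i → escape time 5
(row=1, col=0): c = -2.0000 + 0.7025i → escape time 1
(row=1, col=1): c = -1.5775 + 0.7025i → escape time 3
(row=1, col=2): c = -1.1550 + 0.7025i → escape time 3
(row=1, col=3): c = -0.7325 + 0.7025i → escape time 5
(row=1, col=4): c = -0.3100 + 0.7025i → escape time 5
(row=2, col=0): c = -2.0000 + 0.3450i → escape time 1
(row=2, col=1): c = -1.5775 + 0.3450i → escape time 4
(row=2, col=2): c = -1.1550 + 0.3450i → escape time 5
(row=2, col=3): c = -0.7325 + 0.3450i → escape time 5
(row=2, col=4): c = -0.3100 + 0.3450i → escape time 5
(row=3, col=0): c = -2.0000 + -0.0125i → escape time 1
(row=3, col=1): c = -1.5775 + -0.0125i → escape time 5
(row=3, col=2): c = -1.1550 + -0.0125i → escape time 5
(row=3, col=3): c = -0.7325 + -0.0125i → escape time 5
(row=3, col=4): c = -0.3100 + -0.0125i → escape time 5
(row=4, col=0): c = -2.0000 + -0.3700i → escape time 1
(row=4, col=1): c = -1.5775 + -0.3700i → escape time 4
(row=4, col=2): c = -1.1550 + -0.3700i → escape time 5
(row=4, col=3): c = -0.7325 + -0.3700i → escape time 5
(row=4, col=4): c = -0.3100 + -0.3700i → escape time 5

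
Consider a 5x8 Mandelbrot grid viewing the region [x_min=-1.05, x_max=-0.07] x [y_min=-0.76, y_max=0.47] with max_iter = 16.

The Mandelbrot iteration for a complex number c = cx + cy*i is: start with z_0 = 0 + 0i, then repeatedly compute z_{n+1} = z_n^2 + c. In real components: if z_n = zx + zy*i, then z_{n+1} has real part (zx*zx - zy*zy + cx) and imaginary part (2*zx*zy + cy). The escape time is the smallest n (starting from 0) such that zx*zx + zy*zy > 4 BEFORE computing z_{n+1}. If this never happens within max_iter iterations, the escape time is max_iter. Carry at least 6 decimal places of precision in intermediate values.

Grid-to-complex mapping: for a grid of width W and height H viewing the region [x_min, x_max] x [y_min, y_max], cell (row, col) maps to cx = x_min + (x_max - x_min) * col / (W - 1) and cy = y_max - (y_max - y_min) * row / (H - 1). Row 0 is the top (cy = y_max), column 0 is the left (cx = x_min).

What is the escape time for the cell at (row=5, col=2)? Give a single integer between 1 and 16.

z_0 = 0 + 0i, c = -0.5600 + -0.4086i
Iter 1: z = -0.5600 + -0.4086i, |z|^2 = 0.4805
Iter 2: z = -0.4133 + 0.0490i, |z|^2 = 0.1732
Iter 3: z = -0.3916 + -0.4491i, |z|^2 = 0.3550
Iter 4: z = -0.6084 + -0.0569i, |z|^2 = 0.3734
Iter 5: z = -0.1931 + -0.3394i, |z|^2 = 0.1525
Iter 6: z = -0.6379 + -0.2775i, |z|^2 = 0.4839
Iter 7: z = -0.2301 + -0.0546i, |z|^2 = 0.0559
Iter 8: z = -0.5100 + -0.3835i, |z|^2 = 0.4072
Iter 9: z = -0.4469 + -0.0174i, |z|^2 = 0.2000
Iter 10: z = -0.3606 + -0.3930i, |z|^2 = 0.2845
Iter 11: z = -0.5844 + -0.1252i, |z|^2 = 0.3572
Iter 12: z = -0.2341 + -0.2623i, |z|^2 = 0.1236
Iter 13: z = -0.5740 + -0.2858i, |z|^2 = 0.4111
Iter 14: z = -0.3122 + -0.0805i, |z|^2 = 0.1040
Iter 15: z = -0.4690 + -0.3583i, |z|^2 = 0.3483

Answer: 16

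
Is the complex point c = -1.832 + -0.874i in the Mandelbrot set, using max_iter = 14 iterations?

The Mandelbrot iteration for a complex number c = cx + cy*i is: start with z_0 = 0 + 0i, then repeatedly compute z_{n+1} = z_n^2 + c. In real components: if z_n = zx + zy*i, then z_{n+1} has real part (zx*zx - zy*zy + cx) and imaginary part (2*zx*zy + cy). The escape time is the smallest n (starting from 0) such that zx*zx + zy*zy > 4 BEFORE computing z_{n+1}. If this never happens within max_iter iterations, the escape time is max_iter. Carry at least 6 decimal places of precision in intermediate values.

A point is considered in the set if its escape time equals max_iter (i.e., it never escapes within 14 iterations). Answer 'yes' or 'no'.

z_0 = 0 + 0i, c = -1.8320 + -0.8740i
Iter 1: z = -1.8320 + -0.8740i, |z|^2 = 4.1201
Escaped at iteration 1

Answer: no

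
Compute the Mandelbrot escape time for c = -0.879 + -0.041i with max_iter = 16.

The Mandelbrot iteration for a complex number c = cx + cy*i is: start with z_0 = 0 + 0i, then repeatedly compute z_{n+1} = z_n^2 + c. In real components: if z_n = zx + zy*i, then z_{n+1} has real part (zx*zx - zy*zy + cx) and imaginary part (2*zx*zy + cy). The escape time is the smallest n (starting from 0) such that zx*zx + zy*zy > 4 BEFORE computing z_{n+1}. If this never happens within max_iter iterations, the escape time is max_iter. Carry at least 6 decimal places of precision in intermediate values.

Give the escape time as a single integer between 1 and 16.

Answer: 16

Derivation:
z_0 = 0 + 0i, c = -0.8790 + -0.0410i
Iter 1: z = -0.8790 + -0.0410i, |z|^2 = 0.7743
Iter 2: z = -0.1080 + 0.0311i, |z|^2 = 0.0126
Iter 3: z = -0.8683 + -0.0477i, |z|^2 = 0.7562
Iter 4: z = -0.1273 + 0.0419i, |z|^2 = 0.0180
Iter 5: z = -0.8645 + -0.0517i, |z|^2 = 0.7501
Iter 6: z = -0.1342 + 0.0483i, |z|^2 = 0.0204
Iter 7: z = -0.8633 + -0.0540i, |z|^2 = 0.7482
Iter 8: z = -0.1366 + 0.0522i, |z|^2 = 0.0214
Iter 9: z = -0.8631 + -0.0553i, |z|^2 = 0.7479
Iter 10: z = -0.1372 + 0.0544i, |z|^2 = 0.0218
Iter 11: z = -0.8631 + -0.0559i, |z|^2 = 0.7481
Iter 12: z = -0.1371 + 0.0555i, |z|^2 = 0.0219
Iter 13: z = -0.8633 + -0.0562i, |z|^2 = 0.7484
Iter 14: z = -0.1369 + 0.0561i, |z|^2 = 0.0219
Iter 15: z = -0.8634 + -0.0564i, |z|^2 = 0.7486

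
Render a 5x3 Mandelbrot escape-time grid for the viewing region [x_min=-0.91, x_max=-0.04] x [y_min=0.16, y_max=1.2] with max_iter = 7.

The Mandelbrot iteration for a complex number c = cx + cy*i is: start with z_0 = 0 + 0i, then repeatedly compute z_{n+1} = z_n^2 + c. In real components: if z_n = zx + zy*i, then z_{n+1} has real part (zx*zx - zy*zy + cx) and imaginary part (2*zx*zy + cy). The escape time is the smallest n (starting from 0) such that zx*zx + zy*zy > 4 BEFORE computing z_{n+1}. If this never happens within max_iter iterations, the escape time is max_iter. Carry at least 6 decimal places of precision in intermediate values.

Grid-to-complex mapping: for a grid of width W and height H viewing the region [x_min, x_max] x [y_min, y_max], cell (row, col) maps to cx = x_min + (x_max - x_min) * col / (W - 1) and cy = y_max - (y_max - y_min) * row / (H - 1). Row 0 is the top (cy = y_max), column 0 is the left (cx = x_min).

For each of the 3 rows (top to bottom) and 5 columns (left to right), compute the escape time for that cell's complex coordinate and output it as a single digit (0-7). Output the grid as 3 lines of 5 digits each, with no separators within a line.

(row=0, col=0): c = -0.9100 + 1.2000i → escape time 3
(row=0, col=1): c = -0.6925 + 1.2000i → escape time 3
(row=0, col=2): c = -0.4750 + 1.2000i → escape time 3
(row=0, col=3): c = -0.2575 + 1.2000i → escape time 3
(row=0, col=4): c = -0.0400 + 1.2000i → escape time 3
(row=1, col=0): c = -0.9100 + 0.6800i → escape time 4
(row=1, col=1): c = -0.6925 + 0.6800i → escape time 5
(row=1, col=2): c = -0.4750 + 0.6800i → escape time 7
(row=1, col=3): c = -0.2575 + 0.6800i → escape time 7
(row=1, col=4): c = -0.0400 + 0.6800i → escape time 7
(row=2, col=0): c = -0.9100 + 0.1600i → escape time 7
(row=2, col=1): c = -0.6925 + 0.1600i → escape time 7
(row=2, col=2): c = -0.4750 + 0.1600i → escape time 7
(row=2, col=3): c = -0.2575 + 0.1600i → escape time 7
(row=2, col=4): c = -0.0400 + 0.1600i → escape time 7

Answer: 33333
45777
77777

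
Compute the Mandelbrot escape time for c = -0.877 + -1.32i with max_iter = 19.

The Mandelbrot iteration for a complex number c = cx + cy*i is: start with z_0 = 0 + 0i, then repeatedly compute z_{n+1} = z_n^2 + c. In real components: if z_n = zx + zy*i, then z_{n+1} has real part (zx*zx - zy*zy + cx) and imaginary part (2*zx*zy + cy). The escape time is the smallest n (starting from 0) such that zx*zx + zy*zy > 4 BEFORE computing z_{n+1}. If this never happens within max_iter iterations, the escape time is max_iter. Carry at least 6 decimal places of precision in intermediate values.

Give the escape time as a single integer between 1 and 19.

Answer: 2

Derivation:
z_0 = 0 + 0i, c = -0.8770 + -1.3200i
Iter 1: z = -0.8770 + -1.3200i, |z|^2 = 2.5115
Iter 2: z = -1.8503 + 0.9953i, |z|^2 = 4.4141
Escaped at iteration 2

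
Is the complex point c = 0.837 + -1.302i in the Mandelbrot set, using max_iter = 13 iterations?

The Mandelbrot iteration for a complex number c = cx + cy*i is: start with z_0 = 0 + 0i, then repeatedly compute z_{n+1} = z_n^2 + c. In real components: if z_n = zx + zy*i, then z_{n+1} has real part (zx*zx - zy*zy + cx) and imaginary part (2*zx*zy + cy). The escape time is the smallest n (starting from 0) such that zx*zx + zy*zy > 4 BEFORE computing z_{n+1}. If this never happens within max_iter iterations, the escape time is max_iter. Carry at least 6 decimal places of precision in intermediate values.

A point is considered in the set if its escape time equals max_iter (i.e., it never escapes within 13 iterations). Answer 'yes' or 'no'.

Answer: no

Derivation:
z_0 = 0 + 0i, c = 0.8370 + -1.3020i
Iter 1: z = 0.8370 + -1.3020i, |z|^2 = 2.3958
Iter 2: z = -0.1576 + -3.4815i, |z|^2 = 12.1460
Escaped at iteration 2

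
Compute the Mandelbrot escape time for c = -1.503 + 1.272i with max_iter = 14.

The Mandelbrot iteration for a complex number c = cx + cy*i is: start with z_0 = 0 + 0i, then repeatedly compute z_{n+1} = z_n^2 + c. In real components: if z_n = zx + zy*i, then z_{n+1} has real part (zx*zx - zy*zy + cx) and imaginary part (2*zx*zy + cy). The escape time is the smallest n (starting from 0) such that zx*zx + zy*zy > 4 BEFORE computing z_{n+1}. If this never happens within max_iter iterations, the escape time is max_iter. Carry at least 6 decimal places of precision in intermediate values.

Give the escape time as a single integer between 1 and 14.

z_0 = 0 + 0i, c = -1.5030 + 1.2720i
Iter 1: z = -1.5030 + 1.2720i, |z|^2 = 3.8770
Iter 2: z = -0.8620 + -2.5516i, |z|^2 = 7.2538
Escaped at iteration 2

Answer: 2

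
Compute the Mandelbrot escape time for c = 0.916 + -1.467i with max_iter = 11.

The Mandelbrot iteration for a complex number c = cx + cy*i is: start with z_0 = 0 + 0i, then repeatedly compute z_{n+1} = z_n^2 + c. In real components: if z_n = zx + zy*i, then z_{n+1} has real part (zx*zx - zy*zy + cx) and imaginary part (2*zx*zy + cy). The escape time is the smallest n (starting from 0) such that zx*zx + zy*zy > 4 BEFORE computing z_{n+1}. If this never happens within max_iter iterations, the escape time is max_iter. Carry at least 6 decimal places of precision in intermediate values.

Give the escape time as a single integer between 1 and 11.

z_0 = 0 + 0i, c = 0.9160 + -1.4670i
Iter 1: z = 0.9160 + -1.4670i, |z|^2 = 2.9911
Iter 2: z = -0.3970 + -4.1545i, |z|^2 = 17.4179
Escaped at iteration 2

Answer: 2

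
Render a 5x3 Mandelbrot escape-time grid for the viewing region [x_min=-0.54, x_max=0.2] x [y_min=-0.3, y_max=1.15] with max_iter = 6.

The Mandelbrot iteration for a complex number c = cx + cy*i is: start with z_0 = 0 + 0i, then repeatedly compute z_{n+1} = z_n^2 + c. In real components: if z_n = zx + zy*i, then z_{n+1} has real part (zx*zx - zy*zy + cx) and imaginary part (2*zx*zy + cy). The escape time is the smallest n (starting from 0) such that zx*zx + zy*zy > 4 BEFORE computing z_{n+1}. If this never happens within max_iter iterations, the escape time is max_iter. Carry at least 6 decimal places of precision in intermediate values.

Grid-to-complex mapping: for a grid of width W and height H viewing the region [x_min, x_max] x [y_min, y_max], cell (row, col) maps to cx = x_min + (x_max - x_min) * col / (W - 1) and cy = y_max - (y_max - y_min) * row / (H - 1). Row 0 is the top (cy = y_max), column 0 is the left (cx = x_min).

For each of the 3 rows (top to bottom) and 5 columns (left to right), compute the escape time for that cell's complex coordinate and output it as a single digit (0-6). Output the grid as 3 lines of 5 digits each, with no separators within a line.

(row=0, col=0): c = -0.5400 + 1.1500i → escape time 3
(row=0, col=1): c = -0.3550 + 1.1500i → escape time 4
(row=0, col=2): c = -0.1700 + 1.1500i → escape time 5
(row=0, col=3): c = 0.0150 + 1.1500i → escape time 4
(row=0, col=4): c = 0.2000 + 1.1500i → escape time 3
(row=1, col=0): c = -0.5400 + 0.4250i → escape time 6
(row=1, col=1): c = -0.3550 + 0.4250i → escape time 6
(row=1, col=2): c = -0.1700 + 0.4250i → escape time 6
(row=1, col=3): c = 0.0150 + 0.4250i → escape time 6
(row=1, col=4): c = 0.2000 + 0.4250i → escape time 6
(row=2, col=0): c = -0.5400 + -0.3000i → escape time 6
(row=2, col=1): c = -0.3550 + -0.3000i → escape time 6
(row=2, col=2): c = -0.1700 + -0.3000i → escape time 6
(row=2, col=3): c = 0.0150 + -0.3000i → escape time 6
(row=2, col=4): c = 0.2000 + -0.3000i → escape time 6

Answer: 34543
66666
66666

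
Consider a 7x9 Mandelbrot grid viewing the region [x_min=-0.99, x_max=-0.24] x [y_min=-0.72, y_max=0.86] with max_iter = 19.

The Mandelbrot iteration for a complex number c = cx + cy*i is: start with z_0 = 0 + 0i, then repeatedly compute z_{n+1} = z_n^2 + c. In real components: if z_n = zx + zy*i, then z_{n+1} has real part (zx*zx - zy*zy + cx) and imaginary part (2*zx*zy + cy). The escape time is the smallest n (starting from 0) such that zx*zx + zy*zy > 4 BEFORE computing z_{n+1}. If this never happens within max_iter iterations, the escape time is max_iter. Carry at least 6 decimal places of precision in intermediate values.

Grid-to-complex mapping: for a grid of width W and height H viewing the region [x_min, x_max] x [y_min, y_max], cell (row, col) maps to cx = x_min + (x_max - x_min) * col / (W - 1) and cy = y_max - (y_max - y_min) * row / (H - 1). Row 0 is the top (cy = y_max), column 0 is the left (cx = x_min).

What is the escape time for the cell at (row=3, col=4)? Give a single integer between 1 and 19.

z_0 = 0 + 0i, c = -0.4900 + 0.2675i
Iter 1: z = -0.4900 + 0.2675i, |z|^2 = 0.3117
Iter 2: z = -0.3215 + 0.0054i, |z|^2 = 0.1034
Iter 3: z = -0.3867 + 0.2641i, |z|^2 = 0.2193
Iter 4: z = -0.4102 + 0.0633i, |z|^2 = 0.1723
Iter 5: z = -0.3257 + 0.2156i, |z|^2 = 0.1526
Iter 6: z = -0.4304 + 0.1270i, |z|^2 = 0.2014
Iter 7: z = -0.3209 + 0.1581i, |z|^2 = 0.1280
Iter 8: z = -0.4120 + 0.1660i, |z|^2 = 0.1973
Iter 9: z = -0.3478 + 0.1307i, |z|^2 = 0.1380
Iter 10: z = -0.3861 + 0.1766i, |z|^2 = 0.1803
Iter 11: z = -0.3721 + 0.1311i, |z|^2 = 0.1556
Iter 12: z = -0.3687 + 0.1699i, |z|^2 = 0.1648
Iter 13: z = -0.3829 + 0.1422i, |z|^2 = 0.1668
Iter 14: z = -0.3636 + 0.1586i, |z|^2 = 0.1574
Iter 15: z = -0.3829 + 0.1522i, |z|^2 = 0.1698
Iter 16: z = -0.3665 + 0.1510i, |z|^2 = 0.1571
Iter 17: z = -0.3785 + 0.1568i, |z|^2 = 0.1678
Iter 18: z = -0.3714 + 0.1488i, |z|^2 = 0.1600

Answer: 19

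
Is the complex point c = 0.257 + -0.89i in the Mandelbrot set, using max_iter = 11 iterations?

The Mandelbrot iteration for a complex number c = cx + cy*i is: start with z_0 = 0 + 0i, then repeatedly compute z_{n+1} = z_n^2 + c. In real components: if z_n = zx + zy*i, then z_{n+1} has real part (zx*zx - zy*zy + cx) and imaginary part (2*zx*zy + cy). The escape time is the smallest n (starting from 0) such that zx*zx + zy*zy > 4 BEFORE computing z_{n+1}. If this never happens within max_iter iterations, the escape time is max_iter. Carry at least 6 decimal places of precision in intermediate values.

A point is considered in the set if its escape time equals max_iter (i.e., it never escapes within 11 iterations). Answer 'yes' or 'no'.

Answer: no

Derivation:
z_0 = 0 + 0i, c = 0.2570 + -0.8900i
Iter 1: z = 0.2570 + -0.8900i, |z|^2 = 0.8581
Iter 2: z = -0.4691 + -1.3475i, |z|^2 = 2.0357
Iter 3: z = -1.3386 + 0.3741i, |z|^2 = 1.9319
Iter 4: z = 1.9090 + -1.8914i, |z|^2 = 7.2220
Escaped at iteration 4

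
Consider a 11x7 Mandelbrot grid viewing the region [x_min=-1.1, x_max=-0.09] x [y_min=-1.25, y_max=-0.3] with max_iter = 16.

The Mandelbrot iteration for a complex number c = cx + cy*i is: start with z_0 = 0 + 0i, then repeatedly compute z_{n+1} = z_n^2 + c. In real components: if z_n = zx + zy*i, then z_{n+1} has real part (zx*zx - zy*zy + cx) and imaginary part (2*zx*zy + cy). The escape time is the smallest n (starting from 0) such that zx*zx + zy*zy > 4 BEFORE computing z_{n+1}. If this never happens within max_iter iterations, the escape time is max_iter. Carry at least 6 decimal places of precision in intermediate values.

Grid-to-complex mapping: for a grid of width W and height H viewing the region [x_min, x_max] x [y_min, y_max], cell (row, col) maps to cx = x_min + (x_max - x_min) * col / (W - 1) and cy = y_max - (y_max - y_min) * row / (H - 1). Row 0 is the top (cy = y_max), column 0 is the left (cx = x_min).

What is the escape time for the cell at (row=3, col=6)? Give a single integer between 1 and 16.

Answer: 6

Derivation:
z_0 = 0 + 0i, c = -0.4940 + -0.7750i
Iter 1: z = -0.4940 + -0.7750i, |z|^2 = 0.8447
Iter 2: z = -0.8506 + -0.0093i, |z|^2 = 0.7236
Iter 3: z = 0.2294 + -0.7592i, |z|^2 = 0.6290
Iter 4: z = -1.0177 + -1.1233i, |z|^2 = 2.2976
Iter 5: z = -0.7201 + 1.5115i, |z|^2 = 2.8032
Iter 6: z = -2.2600 + -2.9519i, |z|^2 = 13.8214
Escaped at iteration 6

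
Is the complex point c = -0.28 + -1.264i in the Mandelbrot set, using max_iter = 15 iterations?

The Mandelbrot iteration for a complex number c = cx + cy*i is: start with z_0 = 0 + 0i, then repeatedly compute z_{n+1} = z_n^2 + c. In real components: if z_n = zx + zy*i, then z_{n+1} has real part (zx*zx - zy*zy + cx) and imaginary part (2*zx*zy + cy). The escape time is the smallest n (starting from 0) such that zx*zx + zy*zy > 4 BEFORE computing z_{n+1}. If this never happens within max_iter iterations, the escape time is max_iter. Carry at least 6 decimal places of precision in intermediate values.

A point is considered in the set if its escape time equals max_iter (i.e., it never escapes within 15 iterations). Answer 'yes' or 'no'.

Answer: no

Derivation:
z_0 = 0 + 0i, c = -0.2800 + -1.2640i
Iter 1: z = -0.2800 + -1.2640i, |z|^2 = 1.6761
Iter 2: z = -1.7993 + -0.5562i, |z|^2 = 3.5468
Iter 3: z = 2.6482 + 0.7374i, |z|^2 = 7.5565
Escaped at iteration 3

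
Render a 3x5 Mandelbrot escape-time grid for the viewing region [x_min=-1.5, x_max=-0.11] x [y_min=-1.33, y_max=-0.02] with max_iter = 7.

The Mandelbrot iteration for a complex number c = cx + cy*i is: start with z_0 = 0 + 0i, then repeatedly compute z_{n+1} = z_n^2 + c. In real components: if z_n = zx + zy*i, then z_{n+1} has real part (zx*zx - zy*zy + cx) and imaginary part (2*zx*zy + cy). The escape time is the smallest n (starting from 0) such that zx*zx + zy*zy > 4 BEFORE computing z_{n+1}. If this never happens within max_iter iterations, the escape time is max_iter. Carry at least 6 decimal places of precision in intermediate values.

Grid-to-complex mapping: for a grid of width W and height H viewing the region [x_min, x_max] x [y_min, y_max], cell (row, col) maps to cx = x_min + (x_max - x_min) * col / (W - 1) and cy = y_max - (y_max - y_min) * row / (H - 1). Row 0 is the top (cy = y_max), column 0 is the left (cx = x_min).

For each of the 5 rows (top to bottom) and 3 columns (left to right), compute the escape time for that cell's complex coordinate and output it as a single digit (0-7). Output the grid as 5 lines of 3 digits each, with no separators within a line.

(row=0, col=0): c = -1.5000 + -0.0200i → escape time 7
(row=0, col=1): c = -0.8050 + -0.0200i → escape time 7
(row=0, col=2): c = -0.1100 + -0.0200i → escape time 7
(row=1, col=0): c = -1.5000 + -0.3475i → escape time 4
(row=1, col=1): c = -0.8050 + -0.3475i → escape time 7
(row=1, col=2): c = -0.1100 + -0.3475i → escape time 7
(row=2, col=0): c = -1.5000 + -0.6750i → escape time 3
(row=2, col=1): c = -0.8050 + -0.6750i → escape time 5
(row=2, col=2): c = -0.1100 + -0.6750i → escape time 7
(row=3, col=0): c = -1.5000 + -1.0025i → escape time 2
(row=3, col=1): c = -0.8050 + -1.0025i → escape time 3
(row=3, col=2): c = -0.1100 + -1.0025i → escape time 7
(row=4, col=0): c = -1.5000 + -1.3300i → escape time 1
(row=4, col=1): c = -0.8050 + -1.3300i → escape time 2
(row=4, col=2): c = -0.1100 + -1.3300i → escape time 2

Answer: 777
477
357
237
122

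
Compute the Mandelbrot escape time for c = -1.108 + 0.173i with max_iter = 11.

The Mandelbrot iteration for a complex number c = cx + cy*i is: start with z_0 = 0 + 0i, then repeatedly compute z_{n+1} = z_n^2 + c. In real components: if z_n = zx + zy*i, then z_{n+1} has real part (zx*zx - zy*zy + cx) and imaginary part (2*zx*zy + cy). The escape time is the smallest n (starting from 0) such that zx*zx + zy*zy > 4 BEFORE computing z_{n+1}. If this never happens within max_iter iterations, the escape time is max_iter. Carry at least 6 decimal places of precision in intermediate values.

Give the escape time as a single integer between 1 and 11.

Answer: 11

Derivation:
z_0 = 0 + 0i, c = -1.1080 + 0.1730i
Iter 1: z = -1.1080 + 0.1730i, |z|^2 = 1.2576
Iter 2: z = 0.0897 + -0.2104i, |z|^2 = 0.0523
Iter 3: z = -1.1442 + 0.1352i, |z|^2 = 1.3275
Iter 4: z = 0.1829 + -0.1365i, |z|^2 = 0.0521
Iter 5: z = -1.0932 + 0.1231i, |z|^2 = 1.2102
Iter 6: z = 0.0719 + -0.0961i, |z|^2 = 0.0144
Iter 7: z = -1.1121 + 0.1592i, |z|^2 = 1.2620
Iter 8: z = 0.1033 + -0.1811i, |z|^2 = 0.0435
Iter 9: z = -1.1301 + 0.1356i, |z|^2 = 1.2955
Iter 10: z = 0.1507 + -0.1334i, |z|^2 = 0.0405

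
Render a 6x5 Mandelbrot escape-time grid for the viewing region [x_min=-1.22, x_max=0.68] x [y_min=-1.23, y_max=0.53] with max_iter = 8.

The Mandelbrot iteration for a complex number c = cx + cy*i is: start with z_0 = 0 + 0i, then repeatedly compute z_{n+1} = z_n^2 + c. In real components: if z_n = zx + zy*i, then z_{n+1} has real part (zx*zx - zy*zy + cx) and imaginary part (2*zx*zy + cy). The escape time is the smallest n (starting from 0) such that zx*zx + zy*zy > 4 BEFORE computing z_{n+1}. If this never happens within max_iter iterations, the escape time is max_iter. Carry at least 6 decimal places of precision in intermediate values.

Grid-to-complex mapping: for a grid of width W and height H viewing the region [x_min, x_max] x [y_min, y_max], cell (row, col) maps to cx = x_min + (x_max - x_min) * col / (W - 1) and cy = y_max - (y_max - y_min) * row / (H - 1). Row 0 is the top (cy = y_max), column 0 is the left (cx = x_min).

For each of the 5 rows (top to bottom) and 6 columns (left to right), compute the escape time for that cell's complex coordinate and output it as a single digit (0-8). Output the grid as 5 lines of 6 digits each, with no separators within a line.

(row=0, col=0): c = -1.2200 + 0.5300i → escape time 4
(row=0, col=1): c = -0.8400 + 0.5300i → escape time 5
(row=0, col=2): c = -0.4600 + 0.5300i → escape time 8
(row=0, col=3): c = -0.0800 + 0.5300i → escape time 8
(row=0, col=4): c = 0.3000 + 0.5300i → escape time 8
(row=0, col=5): c = 0.6800 + 0.5300i → escape time 3
(row=1, col=0): c = -1.2200 + 0.0900i → escape time 8
(row=1, col=1): c = -0.8400 + 0.0900i → escape time 8
(row=1, col=2): c = -0.4600 + 0.0900i → escape time 8
(row=1, col=3): c = -0.0800 + 0.0900i → escape time 8
(row=1, col=4): c = 0.3000 + 0.0900i → escape time 8
(row=1, col=5): c = 0.6800 + 0.0900i → escape time 3
(row=2, col=0): c = -1.2200 + -0.3500i → escape time 8
(row=2, col=1): c = -0.8400 + -0.3500i → escape time 8
(row=2, col=2): c = -0.4600 + -0.3500i → escape time 8
(row=2, col=3): c = -0.0800 + -0.3500i → escape time 8
(row=2, col=4): c = 0.3000 + -0.3500i → escape time 8
(row=2, col=5): c = 0.6800 + -0.3500i → escape time 3
(row=3, col=0): c = -1.2200 + -0.7900i → escape time 3
(row=3, col=1): c = -0.8400 + -0.7900i → escape time 4
(row=3, col=2): c = -0.4600 + -0.7900i → escape time 6
(row=3, col=3): c = -0.0800 + -0.7900i → escape time 8
(row=3, col=4): c = 0.3000 + -0.7900i → escape time 5
(row=3, col=5): c = 0.6800 + -0.7900i → escape time 3
(row=4, col=0): c = -1.2200 + -1.2300i → escape time 2
(row=4, col=1): c = -0.8400 + -1.2300i → escape time 3
(row=4, col=2): c = -0.4600 + -1.2300i → escape time 3
(row=4, col=3): c = -0.0800 + -1.2300i → escape time 3
(row=4, col=4): c = 0.3000 + -1.2300i → escape time 2
(row=4, col=5): c = 0.6800 + -1.2300i → escape time 2

Answer: 458883
888883
888883
346853
233322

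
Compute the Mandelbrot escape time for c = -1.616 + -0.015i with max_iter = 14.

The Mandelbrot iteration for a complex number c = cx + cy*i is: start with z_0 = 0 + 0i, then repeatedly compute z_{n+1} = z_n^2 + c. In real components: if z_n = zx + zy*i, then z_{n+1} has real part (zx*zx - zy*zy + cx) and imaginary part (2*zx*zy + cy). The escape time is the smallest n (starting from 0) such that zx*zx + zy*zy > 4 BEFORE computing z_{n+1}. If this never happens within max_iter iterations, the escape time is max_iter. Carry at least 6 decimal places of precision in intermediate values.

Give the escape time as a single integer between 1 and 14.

Answer: 11

Derivation:
z_0 = 0 + 0i, c = -1.6160 + -0.0150i
Iter 1: z = -1.6160 + -0.0150i, |z|^2 = 2.6117
Iter 2: z = 0.9952 + 0.0335i, |z|^2 = 0.9916
Iter 3: z = -0.6266 + 0.0516i, |z|^2 = 0.3953
Iter 4: z = -1.2260 + -0.0797i, |z|^2 = 1.5094
Iter 5: z = -0.1193 + 0.1805i, |z|^2 = 0.0468
Iter 6: z = -1.6343 + -0.0581i, |z|^2 = 2.6744
Iter 7: z = 1.0517 + 0.1748i, |z|^2 = 1.1366
Iter 8: z = -0.5405 + 0.3526i, |z|^2 = 0.4165
Iter 9: z = -1.4482 + -0.3962i, |z|^2 = 2.2543
Iter 10: z = 0.3244 + 1.1325i, |z|^2 = 1.3877
Iter 11: z = -2.7933 + 0.7197i, |z|^2 = 8.3205
Escaped at iteration 11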